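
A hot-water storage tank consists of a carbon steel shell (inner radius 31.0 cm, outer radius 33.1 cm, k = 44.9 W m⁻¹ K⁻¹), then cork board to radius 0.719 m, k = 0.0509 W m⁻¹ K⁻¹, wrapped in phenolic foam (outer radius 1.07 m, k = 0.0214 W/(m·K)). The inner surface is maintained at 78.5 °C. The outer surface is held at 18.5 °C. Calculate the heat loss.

Treat each layer as a resistance in series:
  R_carbon steel = (1/0.310 − 1/0.331)/(4πk) = 0.2047/(4π·44.9) = 3.627×10^-4 K/W
  R_cork board = (1/0.331 − 1/0.719)/(4πk) = 1.630/(4π·0.0509) = 2.549 K/W
  R_phenolic foam = (1/0.719 − 1/1.07)/(4πk) = 0.4562/(4π·0.0214) = 1.697 K/W
ΣR = 3.627×10^-4 + 2.549 + 1.697 = 4.246 K/W
Q = ΔT/ΣR = (78.5 °C − 18.5 °C)/4.246 = 14.1 W

Q = 14.1 W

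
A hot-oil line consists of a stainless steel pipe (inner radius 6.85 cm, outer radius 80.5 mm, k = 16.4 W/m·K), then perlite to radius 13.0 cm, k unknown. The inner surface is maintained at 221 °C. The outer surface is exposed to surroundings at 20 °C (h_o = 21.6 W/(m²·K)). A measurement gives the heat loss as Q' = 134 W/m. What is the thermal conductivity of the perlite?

k = 0.0529 W/m·K

ΣR = ΔT/Q' = |221 − 20|/134 = 1.500 m·K/W
Known resistances:
  R'_stainless steel = ln(0.0805/0.0685)/(2πk) = 0.1614/(2π·16.4) = 0.001567 m·K/W
  R'_conv,out = 1/(2πr h) = 1/(2π·0.130·21.6) = 0.05668 m·K/W
R_perlite = ΣR − ΣR_known = 1.500 − 0.05825 = 1.442 m·K/W
ln(r₂/r₁)/(2πk) = 1.442 ⇒ k = 0.4793/(2π·1.442) = 0.0529 W/m·K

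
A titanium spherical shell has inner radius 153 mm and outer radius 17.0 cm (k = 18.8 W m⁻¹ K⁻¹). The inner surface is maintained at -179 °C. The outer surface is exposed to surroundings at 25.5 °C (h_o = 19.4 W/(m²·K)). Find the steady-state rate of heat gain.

Q = 1410 W

Series thermal resistances, inner to outer:
  R_titanium = (1/0.153 − 1/0.170)/(4πk) = 0.6536/(4π·18.8) = 0.002767 K/W
  R_conv,out = 1/(4πr²h) = 1/(4π·0.170²·19.4) = 0.1419 K/W
ΣR = 0.002767 + 0.1419 = 0.1447 K/W
Q = ΔT/ΣR = (-179 °C − 25.5 °C)/0.1447 = -1410 W
(Negative Q ⇒ heat flows inward; heat gain = 1410 W.)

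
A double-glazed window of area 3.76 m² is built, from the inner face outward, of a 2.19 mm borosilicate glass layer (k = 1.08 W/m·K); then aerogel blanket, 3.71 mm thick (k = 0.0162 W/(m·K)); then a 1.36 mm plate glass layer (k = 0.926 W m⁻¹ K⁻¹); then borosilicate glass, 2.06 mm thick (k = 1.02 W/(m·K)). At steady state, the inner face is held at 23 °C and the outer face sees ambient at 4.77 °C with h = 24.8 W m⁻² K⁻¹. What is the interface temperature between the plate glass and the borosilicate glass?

T = 7.58 °C

Resistance network (inner→outer):
  R_borosilicate glass = L/(kA) = 0.00219/(1.08·3.76) = 5.393×10^-4 K/W
  R_aerogel blanket = L/(kA) = 0.00371/(0.0162·3.76) = 0.06091 K/W
  R_plate glass = L/(kA) = 0.00136/(0.926·3.76) = 3.906×10^-4 K/W
  R_borosilicate glass = L/(kA) = 0.00206/(1.02·3.76) = 5.371×10^-4 K/W
  R_conv,out = 1/(hA) = 1/(24.8·3.76) = 0.01072 K/W
ΣR = 5.393×10^-4 + 0.06091 + 3.906×10^-4 + 5.371×10^-4 + 0.01072 = 0.07310 K/W
Q = ΔT/ΣR = (23 °C − 4.77 °C)/0.07310 = 249.4 W
From the inner boundary to the plate glass/borosilicate glass interface, ΣR_partial = 0.06184 K/W.
T_interface = T_in − Q·ΣR_partial = 23 °C − (249.4)(0.06184) = 7.58 °C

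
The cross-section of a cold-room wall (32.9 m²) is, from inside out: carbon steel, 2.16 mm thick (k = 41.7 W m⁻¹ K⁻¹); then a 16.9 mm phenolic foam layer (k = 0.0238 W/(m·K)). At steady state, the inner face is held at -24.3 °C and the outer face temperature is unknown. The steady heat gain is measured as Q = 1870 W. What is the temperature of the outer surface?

T_out = 16.1 °C

Series resistances:
  R_carbon steel = L/(kA) = 0.00216/(41.7·32.9) = 1.574×10^-6 K/W
  R_phenolic foam = L/(kA) = 0.0169/(0.0238·32.9) = 0.02158 K/W
ΣR = 0.02158 K/W
ΔT = Q·ΣR = 1870 × 0.02158 = 40.35 K
Heat flows inward, so T_out = T_in + ΔT = -24.3 + 40.35 = 16.1 °C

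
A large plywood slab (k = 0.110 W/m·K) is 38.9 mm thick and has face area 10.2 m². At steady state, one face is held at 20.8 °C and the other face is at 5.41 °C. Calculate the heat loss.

Q = 444 W

Q = kA·ΔT/L = 0.110 × 10.2 × |20.8 °C − 5.41 °C| / 0.0389 = 444 W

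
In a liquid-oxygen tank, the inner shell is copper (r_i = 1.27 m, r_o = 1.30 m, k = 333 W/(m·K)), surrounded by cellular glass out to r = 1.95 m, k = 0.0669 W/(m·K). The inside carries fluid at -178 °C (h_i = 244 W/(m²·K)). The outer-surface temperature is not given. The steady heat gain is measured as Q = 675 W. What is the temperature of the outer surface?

T_out = 28.0 °C

Sum the resistances:
  R_conv,in = 1/(4πr²h) = 1/(4π·1.27²·244) = 2.022×10^-4 K/W
  R_copper = (1/1.27 − 1/1.30)/(4πk) = 0.01817/(4π·333) = 4.342×10^-6 K/W
  R_cellular glass = (1/1.30 − 1/1.95)/(4πk) = 0.2564/(4π·0.0669) = 0.3050 K/W
ΣR = 0.3052 K/W
ΔT = Q·ΣR = 675 × 0.3052 = 206.0 K
Heat flows inward, so T_out = T_in + ΔT = -178 + 206.0 = 28.0 °C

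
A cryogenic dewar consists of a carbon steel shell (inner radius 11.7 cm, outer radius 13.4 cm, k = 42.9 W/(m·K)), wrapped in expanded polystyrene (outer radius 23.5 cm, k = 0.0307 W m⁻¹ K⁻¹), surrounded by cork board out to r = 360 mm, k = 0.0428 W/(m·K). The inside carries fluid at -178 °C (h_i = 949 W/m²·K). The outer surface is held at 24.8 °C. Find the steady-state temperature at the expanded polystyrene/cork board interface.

Series thermal resistances, inner to outer:
  R_conv,in = 1/(4πr²h) = 1/(4π·0.117²·949) = 0.006126 K/W
  R_carbon steel = (1/0.117 − 1/0.134)/(4πk) = 1.084/(4π·42.9) = 0.002011 K/W
  R_expanded polystyrene = (1/0.134 − 1/0.235)/(4πk) = 3.207/(4π·0.0307) = 8.314 K/W
  R_cork board = (1/0.235 − 1/0.360)/(4πk) = 1.478/(4π·0.0428) = 2.747 K/W
ΣR = 0.006126 + 0.002011 + 8.314 + 2.747 = 11.07 K/W
Q = ΔT/ΣR = (-178 °C − 24.8 °C)/11.07 = -18.32 W
From the inner boundary to the expanded polystyrene/cork board interface, ΣR_partial = 8.322 K/W.
T_interface = T_in − Q·ΣR_partial = -178 °C − (-18.32)(8.322) = -25.5 °C

T = -25.5 °C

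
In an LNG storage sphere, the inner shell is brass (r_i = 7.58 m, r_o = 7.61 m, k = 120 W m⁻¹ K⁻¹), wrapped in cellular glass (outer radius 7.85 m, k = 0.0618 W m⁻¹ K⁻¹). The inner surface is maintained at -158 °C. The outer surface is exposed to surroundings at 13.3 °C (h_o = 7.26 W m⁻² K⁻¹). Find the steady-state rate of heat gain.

Q = 32000 W

Resistance network (inner→outer):
  R_brass = (1/7.58 − 1/7.61)/(4πk) = 5.201×10^-4/(4π·120) = 3.449×10^-7 K/W
  R_cellular glass = (1/7.61 − 1/7.85)/(4πk) = 0.004018/(4π·0.0618) = 0.005173 K/W
  R_conv,out = 1/(4πr²h) = 1/(4π·7.85²·7.26) = 1.779×10^-4 K/W
ΣR = 3.449×10^-7 + 0.005173 + 1.779×10^-4 = 0.005351 K/W
Q = ΔT/ΣR = (-158 °C − 13.3 °C)/0.005351 = -32000 W
(Negative Q ⇒ heat flows inward; heat gain = 32000 W.)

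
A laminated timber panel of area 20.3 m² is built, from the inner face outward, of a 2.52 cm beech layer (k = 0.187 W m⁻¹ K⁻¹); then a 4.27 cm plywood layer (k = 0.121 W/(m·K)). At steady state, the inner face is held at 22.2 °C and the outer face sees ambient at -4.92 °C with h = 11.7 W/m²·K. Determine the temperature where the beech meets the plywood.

T = 15.8 °C

Series thermal resistances, inner to outer:
  R_beech = L/(kA) = 0.0252/(0.187·20.3) = 0.006638 K/W
  R_plywood = L/(kA) = 0.0427/(0.121·20.3) = 0.01738 K/W
  R_conv,out = 1/(hA) = 1/(11.7·20.3) = 0.004210 K/W
ΣR = 0.006638 + 0.01738 + 0.004210 = 0.02823 K/W
Q = ΔT/ΣR = (22.2 °C − -4.92 °C)/0.02823 = 960.7 W
From the inner boundary to the beech/plywood interface, ΣR_partial = 0.006638 K/W.
T_interface = T_in − Q·ΣR_partial = 22.2 °C − (960.7)(0.006638) = 15.8 °C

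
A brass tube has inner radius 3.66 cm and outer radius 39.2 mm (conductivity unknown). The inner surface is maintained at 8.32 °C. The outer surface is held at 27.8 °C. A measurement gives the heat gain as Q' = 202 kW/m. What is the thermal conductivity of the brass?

ΣR = ΔT/Q' = |8.32 − 27.8|/2.02×10^5 = 9.644×10^-5 m·K/W
ln(r₂/r₁)/(2πk) = 9.644×10^-5 ⇒ k = 0.06863/(2π·9.644×10^-5) = 113 W/m·K

k = 113 W/m·K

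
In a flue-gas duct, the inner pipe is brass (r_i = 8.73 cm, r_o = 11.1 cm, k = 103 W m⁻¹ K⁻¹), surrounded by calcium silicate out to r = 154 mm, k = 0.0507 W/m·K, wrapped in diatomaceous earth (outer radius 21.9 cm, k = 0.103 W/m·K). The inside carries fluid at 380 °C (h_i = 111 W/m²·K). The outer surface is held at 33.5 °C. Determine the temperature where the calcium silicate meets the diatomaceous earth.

Treat each layer as a resistance in series:
  R'_conv,in = 1/(2πr h) = 1/(2π·0.0873·111) = 0.01642 m·K/W
  R'_brass = ln(0.111/0.0873)/(2πk) = 0.2402/(2π·103) = 3.711×10^-4 m·K/W
  R'_calcium silicate = ln(0.154/0.111)/(2πk) = 0.3274/(2π·0.0507) = 1.028 m·K/W
  R'_diatomaceous earth = ln(0.219/0.154)/(2πk) = 0.3521/(2π·0.103) = 0.5441 m·K/W
ΣR = 0.01642 + 3.711×10^-4 + 1.028 + 0.5441 = 1.589 m·K/W
Q' = ΔT/ΣR = (380 °C − 33.5 °C)/1.589 = 218.1 W/m
From the inner boundary to the calcium silicate/diatomaceous earth interface, ΣR_partial = 1.045 m·K/W.
T_interface = T_in − Q'·ΣR_partial = 380 °C − (218.1)(1.045) = 152 °C

T = 152 °C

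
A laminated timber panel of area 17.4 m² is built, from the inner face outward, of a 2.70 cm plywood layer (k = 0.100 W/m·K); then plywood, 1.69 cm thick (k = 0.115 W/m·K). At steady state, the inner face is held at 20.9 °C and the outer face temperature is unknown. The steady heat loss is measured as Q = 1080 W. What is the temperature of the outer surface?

Series resistances:
  R_plywood = L/(kA) = 0.0270/(0.100·17.4) = 0.01552 K/W
  R_plywood = L/(kA) = 0.0169/(0.115·17.4) = 0.008446 K/W
ΣR = 0.02396 K/W
ΔT = Q·ΣR = 1080 × 0.02396 = 25.88 K
Heat flows outward, so T_out = T_in − ΔT = 20.9 − 25.88 = -4.98 °C

T_out = -4.98 °C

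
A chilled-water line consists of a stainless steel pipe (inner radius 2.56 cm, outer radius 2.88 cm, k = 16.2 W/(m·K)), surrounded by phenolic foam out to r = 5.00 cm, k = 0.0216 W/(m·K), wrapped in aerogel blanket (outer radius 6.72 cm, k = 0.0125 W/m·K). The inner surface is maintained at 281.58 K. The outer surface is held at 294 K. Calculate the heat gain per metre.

Resistance network (inner→outer):
  R'_stainless steel = ln(0.0288/0.0256)/(2πk) = 0.1178/(2π·16.2) = 0.001157 m·K/W
  R'_phenolic foam = ln(0.0500/0.0288)/(2πk) = 0.5516/(2π·0.0216) = 4.065 m·K/W
  R'_aerogel blanket = ln(0.0672/0.0500)/(2πk) = 0.2957/(2π·0.0125) = 3.764 m·K/W
ΣR = 0.001157 + 4.065 + 3.764 = 7.830 m·K/W
Q' = ΔT/ΣR = (281.58 K − 294 K)/7.830 = -1.59 W/m
(Negative Q' ⇒ heat flows inward; heat gain = 1.59 W/m.)

Q' = 1.59 W/m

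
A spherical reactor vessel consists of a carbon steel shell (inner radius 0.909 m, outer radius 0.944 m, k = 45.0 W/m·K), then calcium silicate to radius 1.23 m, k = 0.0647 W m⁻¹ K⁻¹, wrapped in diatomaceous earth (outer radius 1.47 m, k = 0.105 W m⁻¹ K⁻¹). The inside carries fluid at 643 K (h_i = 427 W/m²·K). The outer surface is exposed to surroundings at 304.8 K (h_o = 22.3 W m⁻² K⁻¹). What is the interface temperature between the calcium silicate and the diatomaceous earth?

T = 390 K

Series thermal resistances, inner to outer:
  R_conv,in = 1/(4πr²h) = 1/(4π·0.909²·427) = 2.255×10^-4 K/W
  R_carbon steel = (1/0.909 − 1/0.944)/(4πk) = 0.04079/(4π·45.0) = 7.213×10^-5 K/W
  R_calcium silicate = (1/0.944 − 1/1.23)/(4πk) = 0.2463/(4π·0.0647) = 0.3030 K/W
  R_diatomaceous earth = (1/1.23 − 1/1.47)/(4πk) = 0.1327/(4π·0.105) = 0.1006 K/W
  R_conv,out = 1/(4πr²h) = 1/(4π·1.47²·22.3) = 0.001651 K/W
ΣR = 2.255×10^-4 + 7.213×10^-5 + 0.3030 + 0.1006 + 0.001651 = 0.4055 K/W
Q = ΔT/ΣR = (643 K − 304.8 K)/0.4055 = 834.0 W
From the inner boundary to the calcium silicate/diatomaceous earth interface, ΣR_partial = 0.3033 K/W.
T_interface = T_in − Q·ΣR_partial = 643 K − (834.0)(0.3033) = 390 K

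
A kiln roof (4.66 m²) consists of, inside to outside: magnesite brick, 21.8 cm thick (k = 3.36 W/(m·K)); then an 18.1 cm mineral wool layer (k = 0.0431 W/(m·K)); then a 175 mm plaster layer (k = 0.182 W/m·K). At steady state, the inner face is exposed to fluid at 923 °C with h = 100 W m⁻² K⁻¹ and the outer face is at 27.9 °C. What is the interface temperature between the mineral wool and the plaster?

T = 192 °C

Resistance network (inner→outer):
  R_conv,in = 1/(hA) = 1/(100·4.66) = 0.002146 K/W
  R_magnesite brick = L/(kA) = 0.218/(3.36·4.66) = 0.01392 K/W
  R_mineral wool = L/(kA) = 0.181/(0.0431·4.66) = 0.9012 K/W
  R_plaster = L/(kA) = 0.175/(0.182·4.66) = 0.2063 K/W
ΣR = 0.002146 + 0.01392 + 0.9012 + 0.2063 = 1.124 K/W
Q = ΔT/ΣR = (923 °C − 27.9 °C)/1.124 = 796.4 W
From the inner boundary to the mineral wool/plaster interface, ΣR_partial = 0.9173 K/W.
T_interface = T_in − Q·ΣR_partial = 923 °C − (796.4)(0.9173) = 192 °C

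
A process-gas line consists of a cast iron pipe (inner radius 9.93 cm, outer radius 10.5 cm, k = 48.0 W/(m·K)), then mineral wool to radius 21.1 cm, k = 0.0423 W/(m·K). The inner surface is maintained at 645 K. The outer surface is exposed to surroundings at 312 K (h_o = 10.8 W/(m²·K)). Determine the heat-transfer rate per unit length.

Resistance network (inner→outer):
  R'_cast iron = ln(0.105/0.0993)/(2πk) = 0.05581/(2π·48.0) = 1.851×10^-4 m·K/W
  R'_mineral wool = ln(0.211/0.105)/(2πk) = 0.6979/(2π·0.0423) = 2.626 m·K/W
  R'_conv,out = 1/(2πr h) = 1/(2π·0.211·10.8) = 0.06984 m·K/W
ΣR = 1.851×10^-4 + 2.626 + 0.06984 = 2.696 m·K/W
Q' = ΔT/ΣR = (645 K − 312 K)/2.696 = 124 W/m

Q' = 124 W/m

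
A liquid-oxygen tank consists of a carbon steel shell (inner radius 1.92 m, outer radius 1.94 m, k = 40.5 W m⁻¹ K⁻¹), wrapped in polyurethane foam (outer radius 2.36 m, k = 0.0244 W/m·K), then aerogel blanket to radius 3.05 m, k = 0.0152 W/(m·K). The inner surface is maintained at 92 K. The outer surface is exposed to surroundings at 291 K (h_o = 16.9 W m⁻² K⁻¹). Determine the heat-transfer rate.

Q = 248 W

Treat each layer as a resistance in series:
  R_carbon steel = (1/1.92 − 1/1.94)/(4πk) = 0.005369/(4π·40.5) = 1.055×10^-5 K/W
  R_polyurethane foam = (1/1.94 − 1/2.36)/(4πk) = 0.09174/(4π·0.0244) = 0.2992 K/W
  R_aerogel blanket = (1/2.36 − 1/3.05)/(4πk) = 0.09586/(4π·0.0152) = 0.5019 K/W
  R_conv,out = 1/(4πr²h) = 1/(4π·3.05²·16.9) = 5.062×10^-4 K/W
ΣR = 1.055×10^-5 + 0.2992 + 0.5019 + 5.062×10^-4 = 0.8016 K/W
Q = ΔT/ΣR = (92 K − 291 K)/0.8016 = -248 W
(Negative Q ⇒ heat flows inward; heat gain = 248 W.)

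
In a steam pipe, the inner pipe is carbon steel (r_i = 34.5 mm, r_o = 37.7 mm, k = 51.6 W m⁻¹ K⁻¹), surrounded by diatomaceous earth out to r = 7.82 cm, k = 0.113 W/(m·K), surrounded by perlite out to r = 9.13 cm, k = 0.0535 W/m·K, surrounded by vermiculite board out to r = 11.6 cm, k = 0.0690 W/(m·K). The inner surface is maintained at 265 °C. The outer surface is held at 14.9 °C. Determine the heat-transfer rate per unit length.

Treat each layer as a resistance in series:
  R'_carbon steel = ln(0.0377/0.0345)/(2πk) = 0.08870/(2π·51.6) = 2.736×10^-4 m·K/W
  R'_diatomaceous earth = ln(0.0782/0.0377)/(2πk) = 0.7296/(2π·0.113) = 1.028 m·K/W
  R'_perlite = ln(0.0913/0.0782)/(2πk) = 0.1549/(2π·0.0535) = 0.4607 m·K/W
  R'_vermiculite board = ln(0.116/0.0913)/(2πk) = 0.2394/(2π·0.0690) = 0.5523 m·K/W
ΣR = 2.736×10^-4 + 1.028 + 0.4607 + 0.5523 = 2.041 m·K/W
Q' = ΔT/ΣR = (265 °C − 14.9 °C)/2.041 = 123 W/m

Q' = 123 W/m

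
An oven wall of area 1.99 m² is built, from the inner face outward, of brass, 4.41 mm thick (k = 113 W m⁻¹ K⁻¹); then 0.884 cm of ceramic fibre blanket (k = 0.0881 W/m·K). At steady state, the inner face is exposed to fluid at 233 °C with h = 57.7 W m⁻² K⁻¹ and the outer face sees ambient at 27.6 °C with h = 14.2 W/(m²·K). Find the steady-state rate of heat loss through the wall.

Q = 2170 W

Treat each layer as a resistance in series:
  R_conv,in = 1/(hA) = 1/(57.7·1.99) = 0.008709 K/W
  R_brass = L/(kA) = 0.00441/(113·1.99) = 1.961×10^-5 K/W
  R_ceramic fibre blanket = L/(kA) = 0.00884/(0.0881·1.99) = 0.05042 K/W
  R_conv,out = 1/(hA) = 1/(14.2·1.99) = 0.03539 K/W
ΣR = 0.008709 + 1.961×10^-5 + 0.05042 + 0.03539 = 0.09454 K/W
Q = ΔT/ΣR = (233 °C − 27.6 °C)/0.09454 = 2170 W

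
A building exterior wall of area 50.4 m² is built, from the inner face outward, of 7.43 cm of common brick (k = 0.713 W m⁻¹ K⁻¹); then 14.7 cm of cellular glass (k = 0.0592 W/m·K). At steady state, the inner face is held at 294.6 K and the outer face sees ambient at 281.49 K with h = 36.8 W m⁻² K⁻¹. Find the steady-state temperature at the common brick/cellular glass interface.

T = 294.1 K

Resistance network (inner→outer):
  R_common brick = L/(kA) = 0.0743/(0.713·50.4) = 0.002068 K/W
  R_cellular glass = L/(kA) = 0.147/(0.0592·50.4) = 0.04927 K/W
  R_conv,out = 1/(hA) = 1/(36.8·50.4) = 5.392×10^-4 K/W
ΣR = 0.002068 + 0.04927 + 5.392×10^-4 = 0.05188 K/W
Q = ΔT/ΣR = (294.6 K − 281.49 K)/0.05188 = 252.7 W
From the inner boundary to the common brick/cellular glass interface, ΣR_partial = 0.002068 K/W.
T_interface = T_in − Q·ΣR_partial = 294.6 K − (252.7)(0.002068) = 294.1 K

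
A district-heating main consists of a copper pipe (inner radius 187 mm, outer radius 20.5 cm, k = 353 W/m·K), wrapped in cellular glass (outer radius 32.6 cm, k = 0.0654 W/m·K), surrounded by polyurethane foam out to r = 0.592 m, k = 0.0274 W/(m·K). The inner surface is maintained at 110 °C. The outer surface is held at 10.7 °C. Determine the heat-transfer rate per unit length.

Series thermal resistances, inner to outer:
  R'_copper = ln(0.205/0.187)/(2πk) = 0.09190/(2π·353) = 4.144×10^-5 m·K/W
  R'_cellular glass = ln(0.326/0.205)/(2πk) = 0.4639/(2π·0.0654) = 1.129 m·K/W
  R'_polyurethane foam = ln(0.592/0.326)/(2πk) = 0.5966/(2π·0.0274) = 3.465 m·K/W
ΣR = 4.144×10^-5 + 1.129 + 3.465 = 4.594 m·K/W
Q' = ΔT/ΣR = (110 °C − 10.7 °C)/4.594 = 21.6 W/m

Q' = 21.6 W/m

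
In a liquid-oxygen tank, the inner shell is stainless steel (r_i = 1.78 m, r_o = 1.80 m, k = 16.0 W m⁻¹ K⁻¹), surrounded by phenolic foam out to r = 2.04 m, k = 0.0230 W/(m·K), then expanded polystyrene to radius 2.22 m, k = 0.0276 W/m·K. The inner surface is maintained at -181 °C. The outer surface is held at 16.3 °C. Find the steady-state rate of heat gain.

Q = 579 W

Treat each layer as a resistance in series:
  R_stainless steel = (1/1.78 − 1/1.80)/(4πk) = 0.006242/(4π·16.0) = 3.105×10^-5 K/W
  R_phenolic foam = (1/1.80 − 1/2.04)/(4πk) = 0.06536/(4π·0.0230) = 0.2261 K/W
  R_expanded polystyrene = (1/2.04 − 1/2.22)/(4πk) = 0.03975/(4π·0.0276) = 0.1146 K/W
ΣR = 3.105×10^-5 + 0.2261 + 0.1146 = 0.3407 K/W
Q = ΔT/ΣR = (-181 °C − 16.3 °C)/0.3407 = -579 W
(Negative Q ⇒ heat flows inward; heat gain = 579 W.)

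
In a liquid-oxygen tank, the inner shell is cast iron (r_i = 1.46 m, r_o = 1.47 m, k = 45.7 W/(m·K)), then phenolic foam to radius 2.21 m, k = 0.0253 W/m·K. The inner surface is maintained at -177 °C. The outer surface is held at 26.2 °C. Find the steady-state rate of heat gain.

Q = 284 W

Resistance network (inner→outer):
  R_cast iron = (1/1.46 − 1/1.47)/(4πk) = 0.004659/(4π·45.7) = 8.113×10^-6 K/W
  R_phenolic foam = (1/1.47 − 1/2.21)/(4πk) = 0.2278/(4π·0.0253) = 0.7165 K/W
ΣR = 8.113×10^-6 + 0.7165 = 0.7165 K/W
Q = ΔT/ΣR = (-177 °C − 26.2 °C)/0.7165 = -284 W
(Negative Q ⇒ heat flows inward; heat gain = 284 W.)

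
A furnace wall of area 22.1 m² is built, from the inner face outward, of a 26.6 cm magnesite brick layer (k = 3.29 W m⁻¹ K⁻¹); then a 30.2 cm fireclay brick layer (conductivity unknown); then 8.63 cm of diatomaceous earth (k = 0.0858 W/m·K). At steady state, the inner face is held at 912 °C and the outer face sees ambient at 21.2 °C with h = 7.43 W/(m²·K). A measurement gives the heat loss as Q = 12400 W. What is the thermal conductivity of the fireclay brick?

k = 0.824 W/m·K

ΣR = ΔT/Q = |912 − 21.2|/12400 = 0.07184 K/W
Known resistances:
  R_magnesite brick = L/(kA) = 0.266/(3.29·22.1) = 0.003658 K/W
  R_diatomaceous earth = L/(kA) = 0.0863/(0.0858·22.1) = 0.04551 K/W
  R_conv,out = 1/(hA) = 1/(7.43·22.1) = 0.006090 K/W
R_fireclay brick = ΣR − ΣR_known = 0.07184 − 0.05526 = 0.01658 K/W
L/(kA) = 0.01658 ⇒ k = 0.302/(0.01658·22.1) = 0.824 W/m·K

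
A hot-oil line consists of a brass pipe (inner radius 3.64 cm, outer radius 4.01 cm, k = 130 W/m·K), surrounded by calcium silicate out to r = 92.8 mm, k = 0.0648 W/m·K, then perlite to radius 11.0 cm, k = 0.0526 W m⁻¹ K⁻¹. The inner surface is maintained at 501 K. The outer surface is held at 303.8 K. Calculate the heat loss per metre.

Treat each layer as a resistance in series:
  R'_brass = ln(0.0401/0.0364)/(2πk) = 0.09681/(2π·130) = 1.185×10^-4 m·K/W
  R'_calcium silicate = ln(0.0928/0.0401)/(2πk) = 0.8391/(2π·0.0648) = 2.061 m·K/W
  R'_perlite = ln(0.110/0.0928)/(2πk) = 0.1700/(2π·0.0526) = 0.5145 m·K/W
ΣR = 1.185×10^-4 + 2.061 + 0.5145 = 2.576 m·K/W
Q' = ΔT/ΣR = (501 K − 303.8 K)/2.576 = 76.6 W/m

Q' = 76.6 W/m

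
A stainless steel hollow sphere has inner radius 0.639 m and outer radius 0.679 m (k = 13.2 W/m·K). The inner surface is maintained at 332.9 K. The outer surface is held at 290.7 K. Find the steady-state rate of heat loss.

Q = 4πk·ΔT/(1/r₁ − 1/r₂) = 4π × 13.2 × 42.2 / (1/0.639 − 1/0.679) = 75900 W

Q = 75.9 kW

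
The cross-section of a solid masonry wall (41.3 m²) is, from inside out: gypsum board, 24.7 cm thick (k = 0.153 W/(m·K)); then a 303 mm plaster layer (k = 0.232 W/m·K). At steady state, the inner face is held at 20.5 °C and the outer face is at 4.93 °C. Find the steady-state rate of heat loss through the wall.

Resistance network (inner→outer):
  R_gypsum board = L/(kA) = 0.247/(0.153·41.3) = 0.03909 K/W
  R_plaster = L/(kA) = 0.303/(0.232·41.3) = 0.03162 K/W
ΣR = 0.03909 + 0.03162 = 0.07071 K/W
Q = ΔT/ΣR = (20.5 °C − 4.93 °C)/0.07071 = 220 W

Q = 220 W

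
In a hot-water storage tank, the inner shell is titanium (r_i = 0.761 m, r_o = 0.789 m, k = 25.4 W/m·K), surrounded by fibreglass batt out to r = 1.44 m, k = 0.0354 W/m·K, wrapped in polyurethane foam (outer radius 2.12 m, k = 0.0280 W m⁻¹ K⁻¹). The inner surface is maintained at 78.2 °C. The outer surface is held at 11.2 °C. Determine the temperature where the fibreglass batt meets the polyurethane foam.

Series thermal resistances, inner to outer:
  R_titanium = (1/0.761 − 1/0.789)/(4πk) = 0.04663/(4π·25.4) = 1.461×10^-4 K/W
  R_fibreglass batt = (1/0.789 − 1/1.44)/(4πk) = 0.5730/(4π·0.0354) = 1.288 K/W
  R_polyurethane foam = (1/1.44 − 1/2.12)/(4πk) = 0.2227/(4π·0.0280) = 0.6331 K/W
ΣR = 1.461×10^-4 + 1.288 + 0.6331 = 1.921 K/W
Q = ΔT/ΣR = (78.2 °C − 11.2 °C)/1.921 = 34.88 W
From the inner boundary to the fibreglass batt/polyurethane foam interface, ΣR_partial = 1.288 K/W.
T_interface = T_in − Q·ΣR_partial = 78.2 °C − (34.88)(1.288) = 33.3 °C

T = 33.3 °C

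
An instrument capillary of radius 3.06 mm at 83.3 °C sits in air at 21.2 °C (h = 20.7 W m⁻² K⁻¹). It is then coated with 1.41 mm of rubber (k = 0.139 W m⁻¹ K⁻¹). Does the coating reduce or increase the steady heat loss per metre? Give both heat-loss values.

increases: 24.7 → 28.8 W/m

Critical radius for a cylinder: r_cr = k/h = 0.00671 m = 0.671 cm.
Outer radius after coating: r₂ = 0.00306 + 0.00141 = 0.00447 m.
Since r₁ < r_cr and r₂ ≤ r_cr, the coating moves toward the maximum at r_cr — heat loss rises.
Bare: R = 1/(2πr₁h) = 2.513 m·K/W; Q = 62.1/2.513 = 24.7 W/m.
Coated: R = R_cond + R_conv = 2.154 m·K/W; Q = 62.1/2.154 = 28.8 W/m.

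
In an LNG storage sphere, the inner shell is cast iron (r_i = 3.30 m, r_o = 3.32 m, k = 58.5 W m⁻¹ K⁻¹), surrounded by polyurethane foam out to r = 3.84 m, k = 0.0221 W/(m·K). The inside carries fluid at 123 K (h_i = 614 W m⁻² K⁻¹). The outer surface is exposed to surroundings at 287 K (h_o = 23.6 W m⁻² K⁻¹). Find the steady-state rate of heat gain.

Series thermal resistances, inner to outer:
  R_conv,in = 1/(4πr²h) = 1/(4π·3.30²·614) = 1.190×10^-5 K/W
  R_cast iron = (1/3.30 − 1/3.32)/(4πk) = 0.001825/(4π·58.5) = 2.483×10^-6 K/W
  R_polyurethane foam = (1/3.32 − 1/3.84)/(4πk) = 0.04079/(4π·0.0221) = 0.1469 K/W
  R_conv,out = 1/(4πr²h) = 1/(4π·3.84²·23.6) = 2.287×10^-4 K/W
ΣR = 1.190×10^-5 + 2.483×10^-6 + 0.1469 + 2.287×10^-4 = 0.1471 K/W
Q = ΔT/ΣR = (123 K − 287 K)/0.1471 = -1110 W
(Negative Q ⇒ heat flows inward; heat gain = 1110 W.)

Q = 1110 W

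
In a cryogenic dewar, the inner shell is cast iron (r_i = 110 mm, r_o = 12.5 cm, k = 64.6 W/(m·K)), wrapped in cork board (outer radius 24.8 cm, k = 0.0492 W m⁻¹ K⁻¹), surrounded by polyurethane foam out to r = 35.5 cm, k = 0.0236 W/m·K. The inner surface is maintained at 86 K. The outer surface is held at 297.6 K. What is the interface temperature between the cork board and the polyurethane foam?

Resistance network (inner→outer):
  R_cast iron = (1/0.110 − 1/0.125)/(4πk) = 1.091/(4π·64.6) = 0.001344 K/W
  R_cork board = (1/0.125 − 1/0.248)/(4πk) = 3.968/(4π·0.0492) = 6.418 K/W
  R_polyurethane foam = (1/0.248 − 1/0.355)/(4πk) = 1.215/(4π·0.0236) = 4.098 K/W
ΣR = 0.001344 + 6.418 + 4.098 = 10.52 K/W
Q = ΔT/ΣR = (86 K − 297.6 K)/10.52 = -20.11 W
From the inner boundary to the cork board/polyurethane foam interface, ΣR_partial = 6.419 K/W.
T_interface = T_in − Q·ΣR_partial = 86 K − (-20.11)(6.419) = 215.1 K

T = 215.1 K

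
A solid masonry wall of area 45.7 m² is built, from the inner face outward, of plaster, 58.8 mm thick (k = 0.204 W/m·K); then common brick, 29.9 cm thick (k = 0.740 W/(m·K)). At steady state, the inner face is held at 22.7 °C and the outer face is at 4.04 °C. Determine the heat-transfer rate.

Q = 1230 W

Resistance network (inner→outer):
  R_plaster = L/(kA) = 0.0588/(0.204·45.7) = 0.006307 K/W
  R_common brick = L/(kA) = 0.299/(0.740·45.7) = 0.008841 K/W
ΣR = 0.006307 + 0.008841 = 0.01515 K/W
Q = ΔT/ΣR = (22.7 °C − 4.04 °C)/0.01515 = 1230 W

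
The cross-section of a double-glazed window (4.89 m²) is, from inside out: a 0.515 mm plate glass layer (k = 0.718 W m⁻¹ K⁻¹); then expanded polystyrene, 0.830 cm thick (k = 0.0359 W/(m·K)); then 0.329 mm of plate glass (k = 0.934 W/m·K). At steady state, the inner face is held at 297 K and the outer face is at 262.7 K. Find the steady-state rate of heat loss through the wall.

Resistance network (inner→outer):
  R_plate glass = L/(kA) = 5.15×10^-4/(0.718·4.89) = 1.467×10^-4 K/W
  R_expanded polystyrene = L/(kA) = 0.00830/(0.0359·4.89) = 0.04728 K/W
  R_plate glass = L/(kA) = 3.29×10^-4/(0.934·4.89) = 7.203×10^-5 K/W
ΣR = 1.467×10^-4 + 0.04728 + 7.203×10^-5 = 0.04750 K/W
Q = ΔT/ΣR = (297 K − 262.7 K)/0.04750 = 722 W

Q = 722 W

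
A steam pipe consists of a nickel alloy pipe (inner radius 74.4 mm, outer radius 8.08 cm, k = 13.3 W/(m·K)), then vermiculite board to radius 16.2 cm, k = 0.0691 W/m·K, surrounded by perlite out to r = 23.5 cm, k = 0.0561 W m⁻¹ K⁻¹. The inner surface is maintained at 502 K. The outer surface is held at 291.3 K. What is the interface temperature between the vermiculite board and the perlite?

Series thermal resistances, inner to outer:
  R'_nickel alloy = ln(0.0808/0.0744)/(2πk) = 0.08252/(2π·13.3) = 9.875×10^-4 m·K/W
  R'_vermiculite board = ln(0.162/0.0808)/(2πk) = 0.6956/(2π·0.0691) = 1.602 m·K/W
  R'_perlite = ln(0.235/0.162)/(2πk) = 0.3720/(2π·0.0561) = 1.055 m·K/W
ΣR = 9.875×10^-4 + 1.602 + 1.055 = 2.658 m·K/W
Q' = ΔT/ΣR = (502 K − 291.3 K)/2.658 = 79.27 W/m
From the inner boundary to the vermiculite board/perlite interface, ΣR_partial = 1.603 m·K/W.
T_interface = T_in − Q'·ΣR_partial = 502 K − (79.27)(1.603) = 375 K

T = 375 K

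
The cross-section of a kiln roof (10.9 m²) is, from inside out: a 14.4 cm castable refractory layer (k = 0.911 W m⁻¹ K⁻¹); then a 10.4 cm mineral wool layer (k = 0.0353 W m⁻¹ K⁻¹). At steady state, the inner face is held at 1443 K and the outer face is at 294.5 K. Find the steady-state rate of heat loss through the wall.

Q = 4.03 kW

Series thermal resistances, inner to outer:
  R_castable refractory = L/(kA) = 0.144/(0.911·10.9) = 0.01450 K/W
  R_mineral wool = L/(kA) = 0.104/(0.0353·10.9) = 0.2703 K/W
ΣR = 0.01450 + 0.2703 = 0.2848 K/W
Q = ΔT/ΣR = (1443 K − 294.5 K)/0.2848 = 4030 W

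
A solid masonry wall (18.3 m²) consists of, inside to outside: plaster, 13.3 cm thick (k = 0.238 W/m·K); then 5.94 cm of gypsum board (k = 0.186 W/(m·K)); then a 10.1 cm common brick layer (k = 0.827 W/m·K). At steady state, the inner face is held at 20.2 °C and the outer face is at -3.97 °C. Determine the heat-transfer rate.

Treat each layer as a resistance in series:
  R_plaster = L/(kA) = 0.133/(0.238·18.3) = 0.03054 K/W
  R_gypsum board = L/(kA) = 0.0594/(0.186·18.3) = 0.01745 K/W
  R_common brick = L/(kA) = 0.101/(0.827·18.3) = 0.006674 K/W
ΣR = 0.03054 + 0.01745 + 0.006674 = 0.05466 K/W
Q = ΔT/ΣR = (20.2 °C − -3.97 °C)/0.05466 = 442 W

Q = 442 W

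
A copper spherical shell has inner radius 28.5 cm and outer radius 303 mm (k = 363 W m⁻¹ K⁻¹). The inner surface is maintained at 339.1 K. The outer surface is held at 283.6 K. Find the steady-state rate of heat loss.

Q = 4πk·ΔT/(1/r₁ − 1/r₂) = 4π × 363 × 55.5 / (1/0.285 − 1/0.303) = 1.21×10^6 W

Q = 1.21×10^6 W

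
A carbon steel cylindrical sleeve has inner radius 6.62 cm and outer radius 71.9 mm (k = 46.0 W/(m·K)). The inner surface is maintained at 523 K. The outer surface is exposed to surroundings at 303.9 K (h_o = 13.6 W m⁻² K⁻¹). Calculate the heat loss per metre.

Treat each layer as a resistance in series:
  R'_carbon steel = ln(0.0719/0.0662)/(2πk) = 0.08260/(2π·46.0) = 2.858×10^-4 m·K/W
  R'_conv,out = 1/(2πr h) = 1/(2π·0.0719·13.6) = 0.1628 m·K/W
ΣR = 2.858×10^-4 + 0.1628 = 0.1631 m·K/W
Q' = ΔT/ΣR = (523 K − 303.9 K)/0.1631 = 1340 W/m

Q' = 1340 W/m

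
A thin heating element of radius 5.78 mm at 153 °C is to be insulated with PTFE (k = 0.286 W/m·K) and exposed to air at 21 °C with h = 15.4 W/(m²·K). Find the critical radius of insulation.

For a cylinder, r_cr = k_ins/h = 0.286/15.4 = 0.0186 m = 1.86 cm

r_cr = 1.86 cm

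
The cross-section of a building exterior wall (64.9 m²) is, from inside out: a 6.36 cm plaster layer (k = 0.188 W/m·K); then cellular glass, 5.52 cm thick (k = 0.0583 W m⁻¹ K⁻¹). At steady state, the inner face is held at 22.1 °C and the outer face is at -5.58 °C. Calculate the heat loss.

Q = 1400 W

Treat each layer as a resistance in series:
  R_plaster = L/(kA) = 0.0636/(0.188·64.9) = 0.005213 K/W
  R_cellular glass = L/(kA) = 0.0552/(0.0583·64.9) = 0.01459 K/W
ΣR = 0.005213 + 0.01459 = 0.01980 K/W
Q = ΔT/ΣR = (22.1 °C − -5.58 °C)/0.01980 = 1400 W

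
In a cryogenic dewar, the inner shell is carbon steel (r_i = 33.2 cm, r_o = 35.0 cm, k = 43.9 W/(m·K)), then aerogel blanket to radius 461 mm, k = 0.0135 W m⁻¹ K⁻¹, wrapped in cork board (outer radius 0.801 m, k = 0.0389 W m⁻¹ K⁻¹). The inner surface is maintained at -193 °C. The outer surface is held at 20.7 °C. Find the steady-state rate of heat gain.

Treat each layer as a resistance in series:
  R_carbon steel = (1/0.332 − 1/0.350)/(4πk) = 0.1549/(4π·43.9) = 2.808×10^-4 K/W
  R_aerogel blanket = (1/0.350 − 1/0.461)/(4πk) = 0.6879/(4π·0.0135) = 4.055 K/W
  R_cork board = (1/0.461 − 1/0.801)/(4πk) = 0.9208/(4π·0.0389) = 1.884 K/W
ΣR = 2.808×10^-4 + 4.055 + 1.884 = 5.939 K/W
Q = ΔT/ΣR = (-193 °C − 20.7 °C)/5.939 = -36.0 W
(Negative Q ⇒ heat flows inward; heat gain = 36.0 W.)

Q = 36.0 W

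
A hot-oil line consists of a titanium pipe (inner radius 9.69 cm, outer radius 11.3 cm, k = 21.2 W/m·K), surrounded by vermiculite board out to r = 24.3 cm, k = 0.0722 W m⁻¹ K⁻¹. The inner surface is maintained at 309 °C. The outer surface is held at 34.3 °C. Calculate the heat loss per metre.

Treat each layer as a resistance in series:
  R'_titanium = ln(0.113/0.0969)/(2πk) = 0.1537/(2π·21.2) = 0.001154 m·K/W
  R'_vermiculite board = ln(0.243/0.113)/(2πk) = 0.7657/(2π·0.0722) = 1.688 m·K/W
ΣR = 0.001154 + 1.688 = 1.689 m·K/W
Q' = ΔT/ΣR = (309 °C − 34.3 °C)/1.689 = 163 W/m

Q' = 163 W/m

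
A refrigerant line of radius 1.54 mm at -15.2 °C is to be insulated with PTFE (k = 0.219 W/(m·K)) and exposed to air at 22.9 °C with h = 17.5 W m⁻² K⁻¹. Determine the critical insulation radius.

For a cylinder, r_cr = k_ins/h = 0.219/17.5 = 0.0125 m = 1.25 cm

r_cr = 1.25 cm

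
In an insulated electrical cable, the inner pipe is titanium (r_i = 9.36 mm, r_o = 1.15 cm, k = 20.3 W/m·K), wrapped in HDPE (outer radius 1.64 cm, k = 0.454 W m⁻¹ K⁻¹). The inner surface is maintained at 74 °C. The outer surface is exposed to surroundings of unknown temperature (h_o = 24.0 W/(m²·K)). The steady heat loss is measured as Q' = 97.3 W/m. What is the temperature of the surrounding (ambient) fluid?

T_out = 22.4 °C

Series resistances:
  R'_titanium = ln(0.0115/0.00936)/(2πk) = 0.2059/(2π·20.3) = 0.001614 m·K/W
  R'_HDPE = ln(0.0164/0.0115)/(2πk) = 0.3549/(2π·0.454) = 0.1244 m·K/W
  R'_conv,out = 1/(2πr h) = 1/(2π·0.0164·24.0) = 0.4044 m·K/W
ΣR = 0.5304 m·K/W
ΔT = Q'·ΣR = 97.3 × 0.5304 = 51.61 K
Heat flows outward, so T_out = T_in − ΔT = 74 − 51.61 = 22.4 °C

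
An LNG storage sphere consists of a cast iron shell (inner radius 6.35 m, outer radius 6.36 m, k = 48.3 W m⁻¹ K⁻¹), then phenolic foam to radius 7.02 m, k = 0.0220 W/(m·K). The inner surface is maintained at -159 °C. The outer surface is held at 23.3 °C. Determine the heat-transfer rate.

Resistance network (inner→outer):
  R_cast iron = (1/6.35 − 1/6.36)/(4πk) = 2.476×10^-4/(4π·48.3) = 4.080×10^-7 K/W
  R_phenolic foam = (1/6.36 − 1/7.02)/(4πk) = 0.01478/(4π·0.0220) = 0.05347 K/W
ΣR = 4.080×10^-7 + 0.05347 = 0.05347 K/W
Q = ΔT/ΣR = (-159 °C − 23.3 °C)/0.05347 = -3410 W
(Negative Q ⇒ heat flows inward; heat gain = 3410 W.)

Q = 3.41 kW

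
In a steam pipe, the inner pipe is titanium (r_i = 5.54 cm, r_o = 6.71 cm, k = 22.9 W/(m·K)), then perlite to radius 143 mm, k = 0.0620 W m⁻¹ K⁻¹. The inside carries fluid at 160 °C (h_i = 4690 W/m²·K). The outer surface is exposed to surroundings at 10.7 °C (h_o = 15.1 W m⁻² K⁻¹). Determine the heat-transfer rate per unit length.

Treat each layer as a resistance in series:
  R'_conv,in = 1/(2πr h) = 1/(2π·0.0554·4690) = 6.125×10^-4 m·K/W
  R'_titanium = ln(0.0671/0.0554)/(2πk) = 0.1916/(2π·22.9) = 0.001332 m·K/W
  R'_perlite = ln(0.143/0.0671)/(2πk) = 0.7567/(2π·0.0620) = 1.942 m·K/W
  R'_conv,out = 1/(2πr h) = 1/(2π·0.143·15.1) = 0.07371 m·K/W
ΣR = 6.125×10^-4 + 0.001332 + 1.942 + 0.07371 = 2.018 m·K/W
Q' = ΔT/ΣR = (160 °C − 10.7 °C)/2.018 = 74.0 W/m

Q' = 74.0 W/m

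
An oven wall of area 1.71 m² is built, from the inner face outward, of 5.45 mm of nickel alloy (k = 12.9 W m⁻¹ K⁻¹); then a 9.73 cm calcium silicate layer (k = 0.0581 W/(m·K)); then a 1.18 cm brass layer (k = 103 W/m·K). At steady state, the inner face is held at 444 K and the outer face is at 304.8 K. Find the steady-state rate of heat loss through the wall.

Series thermal resistances, inner to outer:
  R_nickel alloy = L/(kA) = 0.00545/(12.9·1.71) = 2.471×10^-4 K/W
  R_calcium silicate = L/(kA) = 0.0973/(0.0581·1.71) = 0.9794 K/W
  R_brass = L/(kA) = 0.0118/(103·1.71) = 6.700×10^-5 K/W
ΣR = 2.471×10^-4 + 0.9794 + 6.700×10^-5 = 0.9797 K/W
Q = ΔT/ΣR = (444 K − 304.8 K)/0.9797 = 142 W

Q = 142 W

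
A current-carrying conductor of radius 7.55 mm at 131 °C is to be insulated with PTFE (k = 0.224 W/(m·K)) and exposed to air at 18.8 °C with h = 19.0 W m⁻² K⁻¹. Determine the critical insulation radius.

For a cylinder, r_cr = k_ins/h = 0.224/19.0 = 0.0118 m = 1.18 cm

r_cr = 1.18 cm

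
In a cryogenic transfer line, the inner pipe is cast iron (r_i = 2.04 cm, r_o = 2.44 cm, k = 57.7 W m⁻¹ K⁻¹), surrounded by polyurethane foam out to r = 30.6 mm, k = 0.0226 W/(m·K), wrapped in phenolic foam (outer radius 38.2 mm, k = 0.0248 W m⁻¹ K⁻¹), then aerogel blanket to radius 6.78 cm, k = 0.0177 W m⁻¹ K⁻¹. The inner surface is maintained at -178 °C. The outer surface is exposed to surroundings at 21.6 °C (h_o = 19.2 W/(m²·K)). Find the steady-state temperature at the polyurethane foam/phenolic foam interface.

T = -140 °C

Treat each layer as a resistance in series:
  R'_cast iron = ln(0.0244/0.0204)/(2πk) = 0.1790/(2π·57.7) = 4.939×10^-4 m·K/W
  R'_polyurethane foam = ln(0.0306/0.0244)/(2πk) = 0.2264/(2π·0.0226) = 1.594 m·K/W
  R'_phenolic foam = ln(0.0382/0.0306)/(2πk) = 0.2218/(2π·0.0248) = 1.424 m·K/W
  R'_aerogel blanket = ln(0.0678/0.0382)/(2πk) = 0.5737/(2π·0.0177) = 5.159 m·K/W
  R'_conv,out = 1/(2πr h) = 1/(2π·0.0678·19.2) = 0.1223 m·K/W
ΣR = 4.939×10^-4 + 1.594 + 1.424 + 5.159 + 0.1223 = 8.300 m·K/W
Q' = ΔT/ΣR = (-178 °C − 21.6 °C)/8.300 = -24.05 W/m
From the inner boundary to the polyurethane foam/phenolic foam interface, ΣR_partial = 1.594 m·K/W.
T_interface = T_in − Q'·ΣR_partial = -178 °C − (-24.05)(1.594) = -140 °C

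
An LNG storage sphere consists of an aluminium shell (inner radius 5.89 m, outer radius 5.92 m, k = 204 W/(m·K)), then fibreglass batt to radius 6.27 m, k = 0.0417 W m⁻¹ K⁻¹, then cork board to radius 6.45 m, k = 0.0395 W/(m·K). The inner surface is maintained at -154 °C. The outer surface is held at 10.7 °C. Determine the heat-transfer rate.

Resistance network (inner→outer):
  R_aluminium = (1/5.89 − 1/5.92)/(4πk) = 8.604×10^-4/(4π·204) = 3.356×10^-7 K/W
  R_fibreglass batt = (1/5.92 − 1/6.27)/(4πk) = 0.009429/(4π·0.0417) = 0.01799 K/W
  R_cork board = (1/6.27 − 1/6.45)/(4πk) = 0.004451/(4π·0.0395) = 0.008967 K/W
ΣR = 3.356×10^-7 + 0.01799 + 0.008967 = 0.02696 K/W
Q = ΔT/ΣR = (-154 °C − 10.7 °C)/0.02696 = -6110 W
(Negative Q ⇒ heat flows inward; heat gain = 6110 W.)

Q = 6.11 kW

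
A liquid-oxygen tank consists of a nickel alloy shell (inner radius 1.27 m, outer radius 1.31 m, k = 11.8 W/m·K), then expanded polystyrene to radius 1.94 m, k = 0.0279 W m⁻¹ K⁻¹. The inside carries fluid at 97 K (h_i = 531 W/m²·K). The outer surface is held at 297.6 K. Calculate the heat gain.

Treat each layer as a resistance in series:
  R_conv,in = 1/(4πr²h) = 1/(4π·1.27²·531) = 9.292×10^-5 K/W
  R_nickel alloy = (1/1.27 − 1/1.31)/(4πk) = 0.02404/(4π·11.8) = 1.621×10^-4 K/W
  R_expanded polystyrene = (1/1.31 − 1/1.94)/(4πk) = 0.2479/(4π·0.0279) = 0.7071 K/W
ΣR = 9.292×10^-5 + 1.621×10^-4 + 0.7071 = 0.7074 K/W
Q = ΔT/ΣR = (97 K − 297.6 K)/0.7074 = -284 W
(Negative Q ⇒ heat flows inward; heat gain = 284 W.)

Q = 284 W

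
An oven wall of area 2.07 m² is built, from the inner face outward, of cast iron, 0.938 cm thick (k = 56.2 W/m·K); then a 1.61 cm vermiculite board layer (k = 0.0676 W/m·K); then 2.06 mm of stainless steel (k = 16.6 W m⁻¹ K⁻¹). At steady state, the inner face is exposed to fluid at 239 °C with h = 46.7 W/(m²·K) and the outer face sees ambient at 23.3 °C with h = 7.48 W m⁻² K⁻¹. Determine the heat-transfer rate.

Q = 1130 W

Treat each layer as a resistance in series:
  R_conv,in = 1/(hA) = 1/(46.7·2.07) = 0.01034 K/W
  R_cast iron = L/(kA) = 0.00938/(56.2·2.07) = 8.063×10^-5 K/W
  R_vermiculite board = L/(kA) = 0.0161/(0.0676·2.07) = 0.1151 K/W
  R_stainless steel = L/(kA) = 0.00206/(16.6·2.07) = 5.995×10^-5 K/W
  R_conv,out = 1/(hA) = 1/(7.48·2.07) = 0.06458 K/W
ΣR = 0.01034 + 8.063×10^-5 + 0.1151 + 5.995×10^-5 + 0.06458 = 0.1902 K/W
Q = ΔT/ΣR = (239 °C − 23.3 °C)/0.1902 = 1130 W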